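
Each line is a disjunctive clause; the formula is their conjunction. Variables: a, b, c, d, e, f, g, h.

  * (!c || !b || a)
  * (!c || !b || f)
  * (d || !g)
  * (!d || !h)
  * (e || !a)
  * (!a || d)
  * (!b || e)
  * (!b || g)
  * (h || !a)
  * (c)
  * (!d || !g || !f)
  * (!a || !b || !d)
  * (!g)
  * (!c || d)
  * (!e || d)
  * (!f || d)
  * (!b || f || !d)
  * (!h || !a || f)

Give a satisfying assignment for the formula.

a=0, b=0, c=1, d=1, e=0, f=1, g=0, h=0

Check each clause:
  1. (!c || a || !b) — !b is true.
  2. (f || !c || !b) — f is true.
  3. (!g || d) — !g is true.
  4. (!d || !h) — !h is true.
  5. (e || !a) — !a is true.
  6. (!a || d) — d is true.
  7. (!b || e) — !b is true.
  8. (!b || g) — !b is true.
  9. (h || !a) — !a is true.
  10. (c) — c is true.
  11. (!d || !f || !g) — !g is true.
  12. (!b || !a || !d) — !a is true.
  13. (!g) — !g is true.
  14. (d || !c) — d is true.
  15. (!e || d) — !e is true.
  16. (d || !f) — d is true.
  17. (!d || !b || f) — f is true.
  18. (!a || f || !h) — !h is true.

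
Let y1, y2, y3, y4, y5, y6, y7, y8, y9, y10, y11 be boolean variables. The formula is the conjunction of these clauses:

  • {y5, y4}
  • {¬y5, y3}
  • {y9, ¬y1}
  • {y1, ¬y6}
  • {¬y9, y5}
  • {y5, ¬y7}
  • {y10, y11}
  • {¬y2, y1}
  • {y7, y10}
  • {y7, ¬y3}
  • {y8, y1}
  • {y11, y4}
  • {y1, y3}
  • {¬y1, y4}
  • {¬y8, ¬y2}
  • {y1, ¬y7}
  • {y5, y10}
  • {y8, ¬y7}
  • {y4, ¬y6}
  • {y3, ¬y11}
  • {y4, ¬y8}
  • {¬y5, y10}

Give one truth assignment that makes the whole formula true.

y1=True, y2=False, y3=True, y4=True, y5=True, y6=False, y7=True, y8=True, y9=True, y10=True, y11=False

y2 occurs only negated in the remaining clauses — set y2 = False.
Pure literal: y4 appears only positively; assign y4 = True.
Set y1 = True and propagate.
  then y9 is forced to True.
  then y5 is forced to True.
  then y3 is forced to True.
  then y7 is forced to True.
  then y8 is forced to True.
  then y10 is forced to True.
y6, y11 are now unconstrained; take y6 = False, y11 = False.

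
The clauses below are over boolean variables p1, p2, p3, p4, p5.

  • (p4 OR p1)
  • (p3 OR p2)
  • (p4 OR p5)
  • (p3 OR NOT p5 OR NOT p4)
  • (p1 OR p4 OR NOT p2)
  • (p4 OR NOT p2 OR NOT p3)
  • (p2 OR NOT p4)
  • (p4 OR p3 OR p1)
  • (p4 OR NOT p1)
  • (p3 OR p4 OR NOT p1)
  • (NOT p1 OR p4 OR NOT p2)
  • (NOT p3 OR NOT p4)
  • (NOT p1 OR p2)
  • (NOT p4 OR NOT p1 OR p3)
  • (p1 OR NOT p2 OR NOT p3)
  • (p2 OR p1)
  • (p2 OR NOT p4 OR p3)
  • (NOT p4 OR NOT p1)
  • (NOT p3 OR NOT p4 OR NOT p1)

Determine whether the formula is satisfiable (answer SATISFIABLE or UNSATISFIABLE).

SATISFIABLE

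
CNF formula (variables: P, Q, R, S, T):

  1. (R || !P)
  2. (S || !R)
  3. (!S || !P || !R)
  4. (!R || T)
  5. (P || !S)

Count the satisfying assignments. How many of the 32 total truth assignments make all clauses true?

4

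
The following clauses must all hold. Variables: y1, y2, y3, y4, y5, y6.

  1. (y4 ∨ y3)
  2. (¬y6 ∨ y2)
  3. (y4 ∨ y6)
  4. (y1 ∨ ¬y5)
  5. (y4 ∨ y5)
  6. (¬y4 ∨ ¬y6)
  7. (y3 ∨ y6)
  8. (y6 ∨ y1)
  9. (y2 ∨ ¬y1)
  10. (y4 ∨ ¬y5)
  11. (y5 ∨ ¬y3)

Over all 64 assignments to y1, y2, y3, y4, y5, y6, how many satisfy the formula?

1

Satisfying assignments:
  y1=1 y2=1 y3=1 y4=1 y5=1 y6=0
That's 1 in total.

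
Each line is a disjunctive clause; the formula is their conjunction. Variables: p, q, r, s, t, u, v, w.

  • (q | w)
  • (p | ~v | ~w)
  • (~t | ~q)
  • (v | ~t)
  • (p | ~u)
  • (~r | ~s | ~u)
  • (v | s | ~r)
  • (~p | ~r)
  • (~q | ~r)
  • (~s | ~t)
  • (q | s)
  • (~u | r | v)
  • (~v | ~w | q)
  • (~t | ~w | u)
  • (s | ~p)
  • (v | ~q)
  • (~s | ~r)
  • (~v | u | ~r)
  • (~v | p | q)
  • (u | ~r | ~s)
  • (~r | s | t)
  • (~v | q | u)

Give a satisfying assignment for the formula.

p=0, q=0, r=0, s=1, t=0, u=0, v=0, w=1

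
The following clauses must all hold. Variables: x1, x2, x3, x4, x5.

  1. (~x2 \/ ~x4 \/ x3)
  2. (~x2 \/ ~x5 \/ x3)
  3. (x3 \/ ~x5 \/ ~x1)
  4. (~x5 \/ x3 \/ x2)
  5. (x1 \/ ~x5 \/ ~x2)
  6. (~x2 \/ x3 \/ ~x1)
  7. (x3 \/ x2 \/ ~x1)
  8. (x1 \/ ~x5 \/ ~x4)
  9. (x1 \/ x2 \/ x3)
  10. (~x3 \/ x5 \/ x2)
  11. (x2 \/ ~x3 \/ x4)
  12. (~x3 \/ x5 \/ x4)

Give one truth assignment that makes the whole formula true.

x1=True  x2=True  x3=True  x4=True  x5=True

Check each clause:
  1. (~x2 \/ x3 \/ ~x4) — x3 is true.
  2. (~x5 \/ x3 \/ ~x2) — x3 is true.
  3. (x3 \/ ~x1 \/ ~x5) — x3 is true.
  4. (~x5 \/ x2 \/ x3) — x2 is true.
  5. (~x2 \/ x1 \/ ~x5) — x1 is true.
  6. (~x2 \/ ~x1 \/ x3) — x3 is true.
  7. (~x1 \/ x2 \/ x3) — x2 is true.
  8. (~x4 \/ ~x5 \/ x1) — x1 is true.
  9. (x3 \/ x1 \/ x2) — x1 is true.
  10. (x5 \/ ~x3 \/ x2) — x2 is true.
  11. (x2 \/ x4 \/ ~x3) — x2 is true.
  12. (~x3 \/ x4 \/ x5) — x4 is true.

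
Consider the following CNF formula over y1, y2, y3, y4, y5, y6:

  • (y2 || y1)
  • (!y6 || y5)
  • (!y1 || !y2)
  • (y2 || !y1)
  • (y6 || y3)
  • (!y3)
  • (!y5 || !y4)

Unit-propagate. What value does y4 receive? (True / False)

False

(!y3) stands alone — y3 = False.
(y3 || y6) with y3 = False leaves only y6, so y6 = True.
(y5 || !y6): since y6 = True, the clause reduces to (y5). y5 = True.
In (!y5 || !y4), !y5 is now false; !y4 must hold, so y4 = False.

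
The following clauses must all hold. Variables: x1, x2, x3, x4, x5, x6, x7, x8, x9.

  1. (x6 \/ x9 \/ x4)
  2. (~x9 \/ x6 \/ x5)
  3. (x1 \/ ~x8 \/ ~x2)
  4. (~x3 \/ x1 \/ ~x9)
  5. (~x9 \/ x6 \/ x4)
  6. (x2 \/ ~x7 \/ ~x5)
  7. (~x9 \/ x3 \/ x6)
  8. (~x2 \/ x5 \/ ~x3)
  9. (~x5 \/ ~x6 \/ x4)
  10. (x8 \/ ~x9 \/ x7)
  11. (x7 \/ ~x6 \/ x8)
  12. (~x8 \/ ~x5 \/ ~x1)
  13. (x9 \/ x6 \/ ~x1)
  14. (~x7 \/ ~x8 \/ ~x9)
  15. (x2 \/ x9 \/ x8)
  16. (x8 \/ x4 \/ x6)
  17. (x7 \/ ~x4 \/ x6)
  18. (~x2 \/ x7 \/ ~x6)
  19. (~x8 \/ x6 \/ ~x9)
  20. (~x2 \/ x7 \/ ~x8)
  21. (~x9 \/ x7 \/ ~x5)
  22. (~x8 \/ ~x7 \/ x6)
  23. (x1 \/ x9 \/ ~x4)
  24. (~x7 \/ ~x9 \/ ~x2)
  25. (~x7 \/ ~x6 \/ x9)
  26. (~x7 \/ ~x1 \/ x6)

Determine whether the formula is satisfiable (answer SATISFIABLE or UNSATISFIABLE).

SATISFIABLE

Try x1 = True.
Set x2 = False and propagate.
The remaining clauses are satisfied by x3 = False, x4 = True, x5 = False, x6 = True, x7 = True, x8 = False, x9 = True.
Every clause has at least one true literal under this assignment.
So x1=True, x2=False, x3=False, x4=True, x5=False, x6=True, x7=True, x8=False, x9=True is a satisfying assignment.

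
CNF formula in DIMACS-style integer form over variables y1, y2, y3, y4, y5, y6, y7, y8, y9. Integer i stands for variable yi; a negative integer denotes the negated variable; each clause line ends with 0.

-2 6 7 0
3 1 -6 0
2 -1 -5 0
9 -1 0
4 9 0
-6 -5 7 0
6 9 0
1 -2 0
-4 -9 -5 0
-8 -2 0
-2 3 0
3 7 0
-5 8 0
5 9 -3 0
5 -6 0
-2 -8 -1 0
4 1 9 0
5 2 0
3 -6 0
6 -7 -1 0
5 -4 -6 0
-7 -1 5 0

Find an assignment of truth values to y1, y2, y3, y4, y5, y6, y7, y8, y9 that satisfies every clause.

y1 = 0, y2 = 0, y3 = 1, y4 = 1, y5 = 1, y6 = 1, y7 = 1, y8 = 1, y9 = 0

Branch on y1: take y1 = False.
  then y2 is forced to False.
  then y5 is forced to True.
  then y8 is forced to True.
Set y3 = True and propagate.
For the remaining variables, y4 = True, y6 = True, y7 = True, y9 = False works.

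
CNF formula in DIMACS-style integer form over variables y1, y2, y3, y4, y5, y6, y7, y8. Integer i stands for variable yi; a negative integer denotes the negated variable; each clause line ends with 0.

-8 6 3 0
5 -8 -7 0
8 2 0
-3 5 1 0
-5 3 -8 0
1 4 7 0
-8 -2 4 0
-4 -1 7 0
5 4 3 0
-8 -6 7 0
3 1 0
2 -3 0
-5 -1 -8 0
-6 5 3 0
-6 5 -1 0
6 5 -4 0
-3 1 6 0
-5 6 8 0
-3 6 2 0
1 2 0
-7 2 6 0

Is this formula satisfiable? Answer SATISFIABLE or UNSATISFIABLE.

Branch on y1: take y1 = True.
Set y2 = True and propagate.
Set y3 = False and propagate.
For the remaining variables, y4 = False, y5 = True, y6 = True, y7 = True, y8 = False works.
Every clause has at least one true literal under this assignment.
So y1=1, y2=1, y3=0, y4=0, y5=1, y6=1, y7=1, y8=0 is a satisfying assignment.

SATISFIABLE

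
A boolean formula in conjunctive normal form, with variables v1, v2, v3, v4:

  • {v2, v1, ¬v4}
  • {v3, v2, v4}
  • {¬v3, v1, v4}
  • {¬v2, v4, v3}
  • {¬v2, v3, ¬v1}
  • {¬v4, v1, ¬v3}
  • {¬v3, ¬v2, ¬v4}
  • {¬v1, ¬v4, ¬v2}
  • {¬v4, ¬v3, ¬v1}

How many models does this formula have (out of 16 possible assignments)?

Satisfying assignments:
  v1=0 v2=1 v3=0 v4=1
  v1=1 v2=0 v3=0 v4=1
  v1=1 v2=0 v3=1 v4=0
  v1=1 v2=1 v3=1 v4=0
That's 4 in total.

4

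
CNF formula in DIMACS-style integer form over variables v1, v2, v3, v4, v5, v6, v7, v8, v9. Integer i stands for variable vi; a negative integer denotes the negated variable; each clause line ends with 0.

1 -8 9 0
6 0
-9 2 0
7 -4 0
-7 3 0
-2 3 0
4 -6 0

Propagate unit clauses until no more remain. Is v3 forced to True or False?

Unit clause (v6) sets v6 = True.
(¬v6 ∨ v4) with v6 = True leaves only v4, so v4 = True.
(v7 ∨ ¬v4) with v4 = True leaves only v7, so v7 = True.
From (¬v7 ∨ v3) and v7 = True: v3 = True.

True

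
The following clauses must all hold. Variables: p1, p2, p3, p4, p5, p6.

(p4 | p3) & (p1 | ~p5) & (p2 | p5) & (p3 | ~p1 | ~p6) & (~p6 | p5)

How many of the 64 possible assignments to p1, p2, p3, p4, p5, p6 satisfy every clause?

Case analysis on p5 and p1:
  p5=1, p1=1: p2 free; 5 ways for (p3,p4,p6) × 2^1 = 10.
  p5=1, p1=0: a clause becomes empty — 0.
  p5=0, p1=1: remaining (p2,p3,p4,p6) ∈ {(1,0,1,0); (1,1,0,0); (1,1,1,0)} — 3.
  p5=0, p1=0: remaining (p2,p3,p4,p6) ∈ {(1,0,1,0); (1,1,0,0); (1,1,1,0)} — 3.
Total: 10 + 0 + 3 + 3 = 16.

16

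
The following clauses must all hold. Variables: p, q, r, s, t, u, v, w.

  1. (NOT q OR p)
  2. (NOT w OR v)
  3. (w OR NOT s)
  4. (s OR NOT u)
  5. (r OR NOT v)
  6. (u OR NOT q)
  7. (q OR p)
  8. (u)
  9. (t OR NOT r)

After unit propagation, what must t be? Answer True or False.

True

Unit clause (u) sets u = True.
From (s OR NOT u) and u = True: s = True.
In (w OR NOT s), NOT s is now false; w must hold, so w = True.
(NOT w OR v) with w = True leaves only v, so v = True.
(NOT v OR r) with v = True leaves only r, so r = True.
In (NOT r OR t), NOT r is now false; t must hold, so t = True.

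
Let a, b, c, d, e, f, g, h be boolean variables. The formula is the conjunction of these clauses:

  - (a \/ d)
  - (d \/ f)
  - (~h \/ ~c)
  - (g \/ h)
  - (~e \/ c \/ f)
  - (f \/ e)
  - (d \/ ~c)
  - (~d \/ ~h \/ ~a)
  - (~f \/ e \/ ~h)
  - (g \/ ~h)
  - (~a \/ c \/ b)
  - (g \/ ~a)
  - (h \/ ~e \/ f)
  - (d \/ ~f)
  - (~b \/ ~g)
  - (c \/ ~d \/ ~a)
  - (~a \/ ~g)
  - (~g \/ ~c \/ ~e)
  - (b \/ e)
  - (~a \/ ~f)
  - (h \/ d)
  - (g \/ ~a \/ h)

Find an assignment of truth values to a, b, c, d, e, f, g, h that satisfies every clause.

Branch on a: take a = False.
  then d is forced to True.
The remaining clauses are satisfied by b = False, c = False, e = True, f = True, g = True, h = False.
Every clause has at least one true literal under this assignment.
Check each clause:
  1. (d \/ a) — d is true.
  2. (f \/ d) — d is true.
  3. (~c \/ ~h) — ~h is true.
  4. (h \/ g) — g is true.
  5. (f \/ ~e \/ c) — f is true.
  6. (e \/ f) — e is true.
  7. (d \/ ~c) — d is true.
  8. (~a \/ ~d \/ ~h) — ~h is true.
  9. (~f \/ ~h \/ e) — ~h is true.
  10. (g \/ ~h) — ~h is true.
  11. (~a \/ b \/ c) — ~a is true.
  12. (~a \/ g) — ~a is true.
  13. (~e \/ h \/ f) — f is true.
  14. (d \/ ~f) — d is true.
  15. (~b \/ ~g) — ~b is true.
  16. (~d \/ ~a \/ c) — ~a is true.
  17. (~g \/ ~a) — ~a is true.
  18. (~c \/ ~e \/ ~g) — ~c is true.
  19. (b \/ e) — e is true.
  20. (~f \/ ~a) — ~a is true.
  21. (h \/ d) — d is true.
  22. (g \/ ~a \/ h) — ~a is true.

a = F  b = F  c = F  d = T  e = T  f = T  g = T  h = F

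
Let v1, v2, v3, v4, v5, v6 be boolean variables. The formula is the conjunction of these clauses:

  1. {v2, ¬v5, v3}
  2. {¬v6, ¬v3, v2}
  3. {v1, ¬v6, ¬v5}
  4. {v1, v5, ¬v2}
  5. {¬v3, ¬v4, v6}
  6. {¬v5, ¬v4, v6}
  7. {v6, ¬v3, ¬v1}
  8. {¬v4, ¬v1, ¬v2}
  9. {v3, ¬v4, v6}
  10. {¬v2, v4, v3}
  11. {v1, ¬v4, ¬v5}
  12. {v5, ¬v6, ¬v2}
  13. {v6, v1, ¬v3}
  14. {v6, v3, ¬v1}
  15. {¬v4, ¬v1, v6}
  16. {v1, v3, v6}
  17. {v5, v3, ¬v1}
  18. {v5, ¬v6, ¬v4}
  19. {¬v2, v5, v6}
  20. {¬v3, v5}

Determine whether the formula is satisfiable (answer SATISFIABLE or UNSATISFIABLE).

SATISFIABLE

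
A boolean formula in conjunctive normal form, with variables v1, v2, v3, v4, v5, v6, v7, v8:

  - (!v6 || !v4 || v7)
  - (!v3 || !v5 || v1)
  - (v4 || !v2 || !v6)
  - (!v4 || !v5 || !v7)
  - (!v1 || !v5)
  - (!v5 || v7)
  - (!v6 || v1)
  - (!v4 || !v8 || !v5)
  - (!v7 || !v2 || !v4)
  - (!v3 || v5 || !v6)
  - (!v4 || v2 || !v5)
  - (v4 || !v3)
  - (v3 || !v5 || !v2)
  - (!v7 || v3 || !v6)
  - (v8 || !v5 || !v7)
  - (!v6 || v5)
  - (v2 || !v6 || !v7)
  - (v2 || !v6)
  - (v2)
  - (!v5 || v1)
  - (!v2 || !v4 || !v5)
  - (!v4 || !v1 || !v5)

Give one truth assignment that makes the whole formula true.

v1 = True, v2 = True, v3 = False, v4 = False, v5 = False, v6 = False, v7 = True, v8 = True

(v2) is a unit clause, so v2 = True.
Pure literal: v6 appears only negated; assign v6 = False.
Branch on v1: take v1 = True.
  then v5 is forced to False.
Try v3 = False.
Branch on v4: take v4 = False.
v7, v8 are now unconstrained; take v7 = True, v8 = True.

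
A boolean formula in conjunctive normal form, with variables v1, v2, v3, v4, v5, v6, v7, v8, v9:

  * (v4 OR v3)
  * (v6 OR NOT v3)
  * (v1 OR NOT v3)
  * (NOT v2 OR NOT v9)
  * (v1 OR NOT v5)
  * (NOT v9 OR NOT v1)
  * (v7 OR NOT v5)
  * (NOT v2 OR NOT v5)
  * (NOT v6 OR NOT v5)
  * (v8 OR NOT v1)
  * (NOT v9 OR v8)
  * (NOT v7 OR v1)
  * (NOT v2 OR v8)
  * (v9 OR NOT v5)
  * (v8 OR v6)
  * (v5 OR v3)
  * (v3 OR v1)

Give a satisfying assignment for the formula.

Pure literal: v8 appears only positively; assign v8 = True.
Branch on v1: take v1 = True.
  then v9 is forced to False.
  then v5 is forced to False.
  then v3 is forced to True.
  then v6 is forced to True.
v2, v4, v7 are now unconstrained; take v2 = True, v4 = False, v7 = True.

v1=T, v2=T, v3=T, v4=F, v5=F, v6=T, v7=T, v8=T, v9=F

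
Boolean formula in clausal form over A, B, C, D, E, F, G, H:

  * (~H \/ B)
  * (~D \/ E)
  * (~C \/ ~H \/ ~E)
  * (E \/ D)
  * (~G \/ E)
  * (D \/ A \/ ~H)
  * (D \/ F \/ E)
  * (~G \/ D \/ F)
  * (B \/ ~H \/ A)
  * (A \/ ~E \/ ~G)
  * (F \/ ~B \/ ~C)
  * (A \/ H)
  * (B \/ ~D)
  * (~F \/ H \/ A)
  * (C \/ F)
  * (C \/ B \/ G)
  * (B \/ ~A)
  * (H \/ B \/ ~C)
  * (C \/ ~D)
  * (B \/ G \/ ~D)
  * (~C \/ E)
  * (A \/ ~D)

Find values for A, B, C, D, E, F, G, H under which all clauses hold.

Set A = True and propagate.
  then B is forced to True.
Try C = True.
  then F is forced to True.
  then E is forced to True.
  then H is forced to False.
D, G are now unconstrained; take D = False, G = True.
Check each clause:
  1. (B \/ ~H) — ~H is true.
  2. (E \/ ~D) — ~D is true.
  3. (~H \/ ~C \/ ~E) — ~H is true.
  4. (E \/ D) — E is true.
  5. (E \/ ~G) — E is true.
  6. (~H \/ D \/ A) — ~H is true.
  7. (D \/ F \/ E) — E is true.
  8. (D \/ ~G \/ F) — F is true.
  9. (~H \/ A \/ B) — ~H is true.
  10. (A \/ ~E \/ ~G) — A is true.
  11. (~B \/ F \/ ~C) — F is true.
  12. (H \/ A) — A is true.
  13. (B \/ ~D) — B is true.
  14. (A \/ ~F \/ H) — A is true.
  15. (C \/ F) — C is true.
  16. (C \/ G \/ B) — B is true.
  17. (~A \/ B) — B is true.
  18. (H \/ B \/ ~C) — B is true.
  19. (C \/ ~D) — C is true.
  20. (G \/ ~D \/ B) — B is true.
  21. (E \/ ~C) — E is true.
  22. (A \/ ~D) — A is true.

A=T, B=T, C=T, D=F, E=T, F=T, G=T, H=F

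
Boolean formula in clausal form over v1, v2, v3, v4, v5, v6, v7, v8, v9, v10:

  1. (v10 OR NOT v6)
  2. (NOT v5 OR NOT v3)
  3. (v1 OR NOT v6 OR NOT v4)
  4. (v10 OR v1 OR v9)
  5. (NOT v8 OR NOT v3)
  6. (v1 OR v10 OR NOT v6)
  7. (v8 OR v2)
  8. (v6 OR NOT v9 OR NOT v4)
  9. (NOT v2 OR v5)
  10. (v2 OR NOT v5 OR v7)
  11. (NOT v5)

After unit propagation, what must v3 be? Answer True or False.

False

(NOT v5) is a unit clause: v5 = False.
(NOT v2 OR v5): since v5 = False, the clause reduces to (NOT v2). v2 = False.
(v2 OR v8) with v2 = False leaves only v8, so v8 = True.
(NOT v8 OR NOT v3): since v8 = True, the clause reduces to (NOT v3). v3 = False.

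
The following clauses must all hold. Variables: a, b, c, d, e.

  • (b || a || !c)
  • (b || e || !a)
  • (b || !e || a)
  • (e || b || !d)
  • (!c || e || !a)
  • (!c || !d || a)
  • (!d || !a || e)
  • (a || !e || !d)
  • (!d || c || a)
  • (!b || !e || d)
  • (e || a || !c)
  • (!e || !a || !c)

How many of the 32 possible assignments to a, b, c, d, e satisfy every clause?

6

The models are:
  a=F b=F c=F d=F e=F
  a=F b=T c=F d=F e=F
  a=T b=F c=F d=F e=T
  a=T b=F c=F d=T e=T
  a=T b=T c=F d=F e=F
  a=T b=T c=F d=T e=T
Count: 6.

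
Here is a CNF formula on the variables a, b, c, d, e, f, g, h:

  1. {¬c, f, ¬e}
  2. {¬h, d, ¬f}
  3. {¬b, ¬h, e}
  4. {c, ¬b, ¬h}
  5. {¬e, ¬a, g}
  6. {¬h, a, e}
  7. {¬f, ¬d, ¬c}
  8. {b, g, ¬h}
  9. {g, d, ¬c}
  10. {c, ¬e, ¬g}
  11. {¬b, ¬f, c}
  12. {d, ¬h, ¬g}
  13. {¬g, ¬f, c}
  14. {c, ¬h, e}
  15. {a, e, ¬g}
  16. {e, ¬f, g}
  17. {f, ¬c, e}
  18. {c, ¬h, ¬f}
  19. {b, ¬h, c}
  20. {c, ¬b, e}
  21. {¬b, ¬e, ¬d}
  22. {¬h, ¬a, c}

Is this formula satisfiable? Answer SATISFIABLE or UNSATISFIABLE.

Pure literal: h appears only negated; assign h = False.
Branch on a: take a = True.
Try b = False.
Branch on c: take c = False.
The remaining clauses are satisfied by d = False, e = False, f = False, g = False.
So a=T, b=F, c=F, d=F, e=F, f=F, g=F, h=F is a satisfying assignment.

SATISFIABLE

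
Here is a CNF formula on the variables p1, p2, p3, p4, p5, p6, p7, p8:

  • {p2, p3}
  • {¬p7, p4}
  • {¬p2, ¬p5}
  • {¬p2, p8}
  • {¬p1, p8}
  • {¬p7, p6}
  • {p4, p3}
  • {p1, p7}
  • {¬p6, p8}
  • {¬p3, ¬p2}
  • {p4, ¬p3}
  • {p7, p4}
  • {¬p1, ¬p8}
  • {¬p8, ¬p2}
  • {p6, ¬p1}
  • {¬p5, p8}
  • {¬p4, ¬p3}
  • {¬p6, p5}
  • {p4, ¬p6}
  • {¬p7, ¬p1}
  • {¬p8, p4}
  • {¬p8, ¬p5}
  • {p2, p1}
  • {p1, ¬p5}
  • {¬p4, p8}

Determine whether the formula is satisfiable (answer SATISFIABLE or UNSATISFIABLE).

UNSATISFIABLE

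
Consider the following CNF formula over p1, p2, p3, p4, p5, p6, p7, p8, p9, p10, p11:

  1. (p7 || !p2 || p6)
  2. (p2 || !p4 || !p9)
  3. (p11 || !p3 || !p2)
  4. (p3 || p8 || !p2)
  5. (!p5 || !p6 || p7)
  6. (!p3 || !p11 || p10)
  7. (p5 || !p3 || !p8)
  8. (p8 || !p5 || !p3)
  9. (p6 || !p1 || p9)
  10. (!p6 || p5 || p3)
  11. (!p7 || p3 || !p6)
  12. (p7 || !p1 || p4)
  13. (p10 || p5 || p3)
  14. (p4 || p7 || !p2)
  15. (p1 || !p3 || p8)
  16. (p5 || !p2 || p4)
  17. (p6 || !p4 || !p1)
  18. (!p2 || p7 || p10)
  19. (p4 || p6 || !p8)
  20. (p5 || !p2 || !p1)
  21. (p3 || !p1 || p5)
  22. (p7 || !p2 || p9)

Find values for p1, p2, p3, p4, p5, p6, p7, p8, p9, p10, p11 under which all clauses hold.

p1=0, p2=0, p3=1, p4=0, p5=1, p6=1, p7=1, p8=1, p9=1, p10=1, p11=1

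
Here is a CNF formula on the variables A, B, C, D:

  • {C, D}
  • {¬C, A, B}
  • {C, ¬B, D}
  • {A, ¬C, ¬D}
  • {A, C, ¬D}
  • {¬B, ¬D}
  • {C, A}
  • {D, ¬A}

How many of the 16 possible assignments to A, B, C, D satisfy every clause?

Satisfying assignments:
  A=0 B=1 C=1 D=0
  A=1 B=0 C=0 D=1
  A=1 B=0 C=1 D=1
Count: 3.

3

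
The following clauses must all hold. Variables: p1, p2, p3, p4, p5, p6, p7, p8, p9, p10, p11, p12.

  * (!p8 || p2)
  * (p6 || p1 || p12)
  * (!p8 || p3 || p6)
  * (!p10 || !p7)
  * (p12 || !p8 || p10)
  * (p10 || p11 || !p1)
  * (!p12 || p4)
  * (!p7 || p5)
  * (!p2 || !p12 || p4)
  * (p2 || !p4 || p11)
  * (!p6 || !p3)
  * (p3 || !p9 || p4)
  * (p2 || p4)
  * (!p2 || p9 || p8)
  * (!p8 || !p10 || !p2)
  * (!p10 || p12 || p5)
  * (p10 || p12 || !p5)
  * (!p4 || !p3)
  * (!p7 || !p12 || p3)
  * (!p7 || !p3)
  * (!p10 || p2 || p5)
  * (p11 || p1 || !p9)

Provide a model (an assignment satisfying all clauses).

p1 = 1, p2 = 1, p3 = 1, p4 = 0, p5 = 1, p6 = 0, p7 = 0, p8 = 0, p9 = 1, p10 = 1, p11 = 1, p12 = 0

Check each clause:
  1. (p2 || !p8) — !p8 is true.
  2. (p12 || p1 || p6) — p1 is true.
  3. (p6 || !p8 || p3) — !p8 is true.
  4. (!p7 || !p10) — !p7 is true.
  5. (p12 || !p8 || p10) — !p8 is true.
  6. (p10 || p11 || !p1) — p10 is true.
  7. (p4 || !p12) — !p12 is true.
  8. (!p7 || p5) — !p7 is true.
  9. (!p2 || !p12 || p4) — !p12 is true.
  10. (p11 || p2 || !p4) — p2 is true.
  11. (!p6 || !p3) — !p6 is true.
  12. (p3 || !p9 || p4) — p3 is true.
  13. (p4 || p2) — p2 is true.
  14. (p8 || p9 || !p2) — p9 is true.
  15. (!p2 || !p10 || !p8) — !p8 is true.
  16. (p12 || !p10 || p5) — p5 is true.
  17. (!p5 || p10 || p12) — p10 is true.
  18. (!p3 || !p4) — !p4 is true.
  19. (!p12 || !p7 || p3) — !p7 is true.
  20. (!p7 || !p3) — !p7 is true.
  21. (p5 || !p10 || p2) — p2 is true.
  22. (!p9 || p11 || p1) — p1 is true.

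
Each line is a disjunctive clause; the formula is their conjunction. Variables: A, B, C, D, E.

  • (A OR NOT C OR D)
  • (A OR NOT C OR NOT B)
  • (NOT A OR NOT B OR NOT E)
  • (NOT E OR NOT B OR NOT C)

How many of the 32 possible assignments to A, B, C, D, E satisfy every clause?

Split on A, then B.
  A=T, B=T: remaining (C,D,E) ∈ {(F,F,F); (F,T,F); (T,F,F); (T,T,F)} — 4.
  A=T, B=F: C, D, E free → 2^3 = 8.
  A=F, B=T: remaining (C,D,E) ∈ {(F,F,F); (F,F,T); (F,T,F); (F,T,T)} — 4.
  A=F, B=F: E free; 3 ways for (C,D) × 2^1 = 6.
Total: 4 + 8 + 4 + 6 = 22.

22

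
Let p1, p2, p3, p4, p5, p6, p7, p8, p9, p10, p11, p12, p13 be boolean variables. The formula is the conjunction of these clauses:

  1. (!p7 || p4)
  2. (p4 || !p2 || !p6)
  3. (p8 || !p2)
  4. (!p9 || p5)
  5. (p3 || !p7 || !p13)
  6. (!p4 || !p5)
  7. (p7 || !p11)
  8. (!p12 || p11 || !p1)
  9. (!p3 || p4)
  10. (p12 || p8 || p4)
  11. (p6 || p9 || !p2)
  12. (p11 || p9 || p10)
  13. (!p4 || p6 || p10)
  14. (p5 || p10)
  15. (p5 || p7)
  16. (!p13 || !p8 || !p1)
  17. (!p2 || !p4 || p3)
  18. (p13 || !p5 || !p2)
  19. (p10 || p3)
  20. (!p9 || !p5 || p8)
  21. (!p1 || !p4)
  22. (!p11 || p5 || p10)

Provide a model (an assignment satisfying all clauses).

p1=False, p2=True, p3=True, p4=True, p5=False, p6=True, p7=True, p8=True, p9=False, p10=True, p11=True, p12=True, p13=True

Pure literal: p1 appears only negated; assign p1 = False.
Pure literal: p10 appears only positively; assign p10 = True.
Set p2 = True and propagate.
  then p8 is forced to True.
For the remaining variables, p3 = True, p4 = True, p5 = False, p6 = True, p7 = True, p9 = False, p11 = True, p12 = True, p13 = True works.
Every clause has at least one true literal under this assignment.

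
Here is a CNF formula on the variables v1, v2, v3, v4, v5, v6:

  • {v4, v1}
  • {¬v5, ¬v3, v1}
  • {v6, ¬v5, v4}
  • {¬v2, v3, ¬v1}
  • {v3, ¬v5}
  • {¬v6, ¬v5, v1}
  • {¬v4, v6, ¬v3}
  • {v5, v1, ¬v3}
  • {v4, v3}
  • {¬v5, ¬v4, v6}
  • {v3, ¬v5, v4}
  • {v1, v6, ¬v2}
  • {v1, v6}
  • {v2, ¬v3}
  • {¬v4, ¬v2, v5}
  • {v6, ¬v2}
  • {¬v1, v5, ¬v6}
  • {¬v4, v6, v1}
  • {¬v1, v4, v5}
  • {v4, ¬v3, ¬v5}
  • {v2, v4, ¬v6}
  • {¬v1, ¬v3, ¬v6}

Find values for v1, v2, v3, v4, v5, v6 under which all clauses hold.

v1 = T, v2 = F, v3 = F, v4 = T, v5 = F, v6 = F

Check each clause:
  1. {v1, v4} — v1 is true.
  2. {¬v5, v1, ¬v3} — v1 is true.
  3. {v6, v4, ¬v5} — ¬v5 is true.
  4. {¬v1, ¬v2, v3} — ¬v2 is true.
  5. {¬v5, v3} — ¬v5 is true.
  6. {v1, ¬v5, ¬v6} — v1 is true.
  7. {¬v4, ¬v3, v6} — ¬v3 is true.
  8. {¬v3, v5, v1} — v1 is true.
  9. {v3, v4} — v4 is true.
  10. {v6, ¬v5, ¬v4} — ¬v5 is true.
  11. {¬v5, v3, v4} — v4 is true.
  12. {v1, v6, ¬v2} — v1 is true.
  13. {v6, v1} — v1 is true.
  14. {¬v3, v2} — ¬v3 is true.
  15. {v5, ¬v4, ¬v2} — ¬v2 is true.
  16. {v6, ¬v2} — ¬v2 is true.
  17. {v5, ¬v6, ¬v1} — ¬v6 is true.
  18. {v6, v1, ¬v4} — v1 is true.
  19. {¬v1, v4, v5} — v4 is true.
  20. {v4, ¬v5, ¬v3} — ¬v5 is true.
  21. {v2, v4, ¬v6} — ¬v6 is true.
  22. {¬v3, ¬v1, ¬v6} — ¬v6 is true.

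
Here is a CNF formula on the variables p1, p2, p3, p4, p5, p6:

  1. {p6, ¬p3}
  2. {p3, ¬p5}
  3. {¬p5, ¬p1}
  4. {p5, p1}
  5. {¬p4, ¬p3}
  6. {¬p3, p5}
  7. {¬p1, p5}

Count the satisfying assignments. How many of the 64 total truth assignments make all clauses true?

2

The models are:
  p1=F p2=F p3=T p4=F p5=T p6=T
  p1=F p2=T p3=T p4=F p5=T p6=T
Count: 2.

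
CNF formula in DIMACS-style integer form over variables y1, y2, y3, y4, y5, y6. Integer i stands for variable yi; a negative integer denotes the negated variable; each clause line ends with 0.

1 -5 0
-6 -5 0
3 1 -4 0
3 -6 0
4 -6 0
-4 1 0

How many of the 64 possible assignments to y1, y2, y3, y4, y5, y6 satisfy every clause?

Case analysis on y1 and y4:
  y1=1, y4=1: y2 free; 5 ways for (y3,y5,y6) × 2^1 = 10.
  y1=1, y4=0: forces y6=0; y2, y3, y5 free → 2^3 = 8.
  y1=0, y4=1: a clause becomes empty — 0.
  y1=0, y4=0: remaining (y2,y3,y5,y6) ∈ {(0,0,0,0); (0,1,0,0); (1,0,0,0); (1,1,0,0)} — 4.
Total: 10 + 8 + 0 + 4 = 22.

22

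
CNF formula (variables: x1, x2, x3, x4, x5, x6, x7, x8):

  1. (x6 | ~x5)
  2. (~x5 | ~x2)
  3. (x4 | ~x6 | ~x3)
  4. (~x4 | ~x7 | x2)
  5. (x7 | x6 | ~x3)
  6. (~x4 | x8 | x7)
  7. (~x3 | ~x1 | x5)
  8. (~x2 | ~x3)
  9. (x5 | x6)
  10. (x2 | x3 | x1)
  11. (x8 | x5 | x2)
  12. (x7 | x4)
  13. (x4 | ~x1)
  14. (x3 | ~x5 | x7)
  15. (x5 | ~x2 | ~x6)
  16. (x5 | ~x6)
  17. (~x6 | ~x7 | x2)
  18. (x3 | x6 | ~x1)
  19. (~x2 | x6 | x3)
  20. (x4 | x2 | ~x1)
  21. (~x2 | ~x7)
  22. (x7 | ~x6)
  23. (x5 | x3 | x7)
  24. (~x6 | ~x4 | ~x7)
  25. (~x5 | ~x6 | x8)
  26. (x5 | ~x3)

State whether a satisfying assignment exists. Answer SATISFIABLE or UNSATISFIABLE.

UNSATISFIABLE

x6 = True:
  propagation gives x5=True, x2=False, x7=False; an empty clause results — contradiction.
x6 = False:
  propagation gives x5=False; an empty clause results — contradiction.
Every branch closes, so no satisfying assignment exists.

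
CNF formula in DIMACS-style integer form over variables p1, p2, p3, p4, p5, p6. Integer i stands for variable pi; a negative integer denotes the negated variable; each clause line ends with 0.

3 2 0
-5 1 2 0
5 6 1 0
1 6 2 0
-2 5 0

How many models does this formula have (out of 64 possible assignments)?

Split on p2, then p1.
  p2=1, p1=1: forces p5=1; p3, p4, p6 free → 2^3 = 8.
  p2=1, p1=0: forces p5=1; p3, p4, p6 free → 2^3 = 8.
  p2=0, p1=1: forces p3=1; p4, p5, p6 free → 2^3 = 8.
  p2=0, p1=0: remaining (p3,p4,p5,p6) ∈ {(1,0,0,1); (1,1,0,1)} — 2.
Total: 8 + 8 + 8 + 2 = 26.

26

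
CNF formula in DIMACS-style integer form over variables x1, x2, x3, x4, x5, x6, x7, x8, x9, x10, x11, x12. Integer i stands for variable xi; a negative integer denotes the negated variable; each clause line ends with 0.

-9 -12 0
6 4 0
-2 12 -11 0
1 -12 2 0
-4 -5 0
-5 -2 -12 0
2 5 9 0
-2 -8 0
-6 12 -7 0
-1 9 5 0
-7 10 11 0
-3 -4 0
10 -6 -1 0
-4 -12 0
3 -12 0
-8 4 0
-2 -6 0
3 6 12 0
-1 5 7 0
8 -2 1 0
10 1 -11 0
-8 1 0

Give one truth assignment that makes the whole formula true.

Try x1 = False.
  then x8 is forced to False.
  then x2 is forced to False.
  then x12 is forced to False.
Try x3 = True.
  then x4 is forced to False.
  then x6 is forced to True.
  then x7 is forced to False.
Branch on x5: take x5 = False.
  then x9 is forced to True.
For the remaining variables, x10 = False, x11 = False works.
Every clause has at least one true literal under this assignment.

x1 = 0, x2 = 0, x3 = 1, x4 = 0, x5 = 0, x6 = 1, x7 = 0, x8 = 0, x9 = 1, x10 = 0, x11 = 0, x12 = 0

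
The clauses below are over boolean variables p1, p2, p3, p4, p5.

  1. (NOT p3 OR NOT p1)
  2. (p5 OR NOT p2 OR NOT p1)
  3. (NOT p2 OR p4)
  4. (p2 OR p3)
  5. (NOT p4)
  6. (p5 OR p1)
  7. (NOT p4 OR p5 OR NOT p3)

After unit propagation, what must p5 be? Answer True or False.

True

Unit clause (NOT p4) sets p4 = False.
In (NOT p2 OR p4), p4 is now false; NOT p2 must hold, so p2 = False.
In (p2 OR p3), p2 is now false; p3 must hold, so p3 = True.
(NOT p1 OR NOT p3) with p3 = True leaves only NOT p1, so p1 = False.
From (p1 OR p5) and p1 = False: p5 = True.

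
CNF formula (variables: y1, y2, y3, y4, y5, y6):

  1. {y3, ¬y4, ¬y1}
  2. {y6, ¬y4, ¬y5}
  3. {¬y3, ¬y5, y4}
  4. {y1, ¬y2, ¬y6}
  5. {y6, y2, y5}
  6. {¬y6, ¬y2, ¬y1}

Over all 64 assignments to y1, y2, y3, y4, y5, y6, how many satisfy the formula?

23

Split on y6, then y1.
  y6=T, y1=T: 5 of the 16 assignments to (y2,y3,y4,y5) work.
  y6=T, y1=F: 7 of the 16 assignments to (y2,y3,y4,y5) work.
  y6=F, y1=T: 5 of the 16 assignments to (y2,y3,y4,y5) work.
  y6=F, y1=F: 6 of the 16 assignments to (y2,y3,y4,y5) work.
Total: 5 + 7 + 5 + 6 = 23.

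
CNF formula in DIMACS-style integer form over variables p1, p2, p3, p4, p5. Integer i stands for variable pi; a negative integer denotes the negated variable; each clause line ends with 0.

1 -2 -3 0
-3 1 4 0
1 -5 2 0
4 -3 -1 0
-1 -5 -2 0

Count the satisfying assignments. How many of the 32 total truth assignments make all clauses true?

16

Case analysis on p1 and p2:
  p1=T, p2=T: remaining (p3,p4,p5) ∈ {(F,F,F); (F,T,F); (T,T,F)} — 3.
  p1=T, p2=F: p5 free; 3 ways for (p3,p4) × 2^1 = 6.
  p1=F, p2=T: remaining (p3,p4,p5) ∈ {(F,F,F); (F,F,T); (F,T,F); (F,T,T)} — 4.
  p1=F, p2=F: remaining (p3,p4,p5) ∈ {(F,F,F); (F,T,F); (T,T,F)} — 3.
Total: 3 + 6 + 4 + 3 = 16.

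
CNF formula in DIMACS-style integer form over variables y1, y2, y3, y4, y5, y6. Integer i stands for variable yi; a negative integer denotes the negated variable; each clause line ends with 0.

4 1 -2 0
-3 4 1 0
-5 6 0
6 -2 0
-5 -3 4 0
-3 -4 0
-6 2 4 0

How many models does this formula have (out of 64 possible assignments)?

Case analysis on y4 and y2:
  y4=T, y2=T: remaining (y1,y3,y5,y6) ∈ {(F,F,F,T); (F,F,T,T); (T,F,F,T); (T,F,T,T)} — 4.
  y4=T, y2=F: y1 free; 3 ways for (y3,y5,y6) × 2^1 = 6.
  y4=F, y2=T: remaining (y1,y3,y5,y6) ∈ {(T,F,F,T); (T,F,T,T); (T,T,F,T)} — 3.
  y4=F, y2=F: remaining (y1,y3,y5,y6) ∈ {(F,F,F,F); (T,F,F,F); (T,T,F,F)} — 3.
Total: 4 + 6 + 3 + 3 = 16.

16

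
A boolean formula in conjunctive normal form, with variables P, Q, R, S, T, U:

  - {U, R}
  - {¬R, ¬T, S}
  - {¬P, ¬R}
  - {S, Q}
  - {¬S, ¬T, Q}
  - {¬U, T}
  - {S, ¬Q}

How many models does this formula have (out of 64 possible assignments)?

6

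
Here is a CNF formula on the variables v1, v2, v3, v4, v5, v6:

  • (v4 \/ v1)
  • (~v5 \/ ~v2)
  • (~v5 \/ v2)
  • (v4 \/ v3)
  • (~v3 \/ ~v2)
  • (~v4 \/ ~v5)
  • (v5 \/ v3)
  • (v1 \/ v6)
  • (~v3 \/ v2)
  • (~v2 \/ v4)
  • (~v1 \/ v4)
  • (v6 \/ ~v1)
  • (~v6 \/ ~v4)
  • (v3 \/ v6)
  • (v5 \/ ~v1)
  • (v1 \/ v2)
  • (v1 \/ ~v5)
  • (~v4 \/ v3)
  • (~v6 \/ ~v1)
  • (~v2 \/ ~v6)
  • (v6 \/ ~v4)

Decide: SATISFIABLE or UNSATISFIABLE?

UNSATISFIABLE

v1 = True:
  propagation gives v4=True, v5=False; an empty clause results — contradiction.
v1 = False:
  propagation gives v4=True, v5=False, v3=True, v2=False; an empty clause results — contradiction.
Every branch closes, so no satisfying assignment exists.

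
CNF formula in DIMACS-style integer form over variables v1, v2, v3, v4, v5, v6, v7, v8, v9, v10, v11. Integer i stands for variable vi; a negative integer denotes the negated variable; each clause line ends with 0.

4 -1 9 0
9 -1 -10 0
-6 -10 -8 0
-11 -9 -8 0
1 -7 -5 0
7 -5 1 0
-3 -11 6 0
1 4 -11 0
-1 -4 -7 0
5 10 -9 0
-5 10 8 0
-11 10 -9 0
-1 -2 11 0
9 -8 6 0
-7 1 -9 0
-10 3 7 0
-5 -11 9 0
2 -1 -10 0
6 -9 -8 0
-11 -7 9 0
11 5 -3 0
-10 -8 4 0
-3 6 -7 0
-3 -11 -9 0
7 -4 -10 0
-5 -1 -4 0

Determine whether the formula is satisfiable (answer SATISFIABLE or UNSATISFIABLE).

SATISFIABLE

Try v1 = True.
For the remaining variables, v2 = False, v3 = False, v4 = True, v5 = False, v6 = False, v7 = False, v8 = False, v9 = False, v10 = False, v11 = False works.
Every clause has at least one true literal under this assignment.
So v1=T, v2=F, v3=F, v4=T, v5=F, v6=F, v7=F, v8=F, v9=F, v10=F, v11=F is a satisfying assignment.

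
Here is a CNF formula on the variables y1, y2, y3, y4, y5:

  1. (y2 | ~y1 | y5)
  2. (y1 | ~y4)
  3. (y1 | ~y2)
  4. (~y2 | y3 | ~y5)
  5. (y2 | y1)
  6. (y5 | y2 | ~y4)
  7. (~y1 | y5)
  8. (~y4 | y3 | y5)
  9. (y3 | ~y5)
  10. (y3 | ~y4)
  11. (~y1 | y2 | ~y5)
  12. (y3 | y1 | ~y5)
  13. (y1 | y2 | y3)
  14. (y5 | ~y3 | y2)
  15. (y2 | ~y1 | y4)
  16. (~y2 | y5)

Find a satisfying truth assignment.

y1 = True, y2 = True, y3 = True, y4 = True, y5 = True

Set y1 = True and propagate.
  then y5 is forced to True.
  then y3 is forced to True.
  then y2 is forced to True.
y4 is now unconstrained; take y4 = True.
Every clause has at least one true literal under this assignment.
Check each clause:
  1. (y5 | ~y1 | y2) — y2 is true.
  2. (y1 | ~y4) — y1 is true.
  3. (y1 | ~y2) — y1 is true.
  4. (~y2 | ~y5 | y3) — y3 is true.
  5. (y1 | y2) — y1 is true.
  6. (~y4 | y2 | y5) — y2 is true.
  7. (~y1 | y5) — y5 is true.
  8. (y3 | y5 | ~y4) — y3 is true.
  9. (y3 | ~y5) — y3 is true.
  10. (y3 | ~y4) — y3 is true.
  11. (~y1 | y2 | ~y5) — y2 is true.
  12. (y3 | y1 | ~y5) — y3 is true.
  13. (y3 | y2 | y1) — y1 is true.
  14. (~y3 | y2 | y5) — y5 is true.
  15. (~y1 | y2 | y4) — y2 is true.
  16. (~y2 | y5) — y5 is true.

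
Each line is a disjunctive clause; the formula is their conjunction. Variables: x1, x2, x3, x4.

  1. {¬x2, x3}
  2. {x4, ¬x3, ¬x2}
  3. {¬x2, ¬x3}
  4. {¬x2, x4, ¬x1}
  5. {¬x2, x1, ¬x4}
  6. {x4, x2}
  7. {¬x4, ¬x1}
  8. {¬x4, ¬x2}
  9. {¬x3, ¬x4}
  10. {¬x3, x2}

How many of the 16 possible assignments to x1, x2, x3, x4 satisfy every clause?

1

The models are:
  x1=0 x2=0 x3=0 x4=1
That's 1 in total.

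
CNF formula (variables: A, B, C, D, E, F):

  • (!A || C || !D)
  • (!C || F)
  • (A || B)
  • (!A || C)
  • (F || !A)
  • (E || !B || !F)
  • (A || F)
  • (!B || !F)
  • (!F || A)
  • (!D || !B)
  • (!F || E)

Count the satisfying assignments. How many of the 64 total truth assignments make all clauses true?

2

Satisfying assignments:
  A=T B=F C=T D=F E=T F=T
  A=T B=F C=T D=T E=T F=T
Count: 2.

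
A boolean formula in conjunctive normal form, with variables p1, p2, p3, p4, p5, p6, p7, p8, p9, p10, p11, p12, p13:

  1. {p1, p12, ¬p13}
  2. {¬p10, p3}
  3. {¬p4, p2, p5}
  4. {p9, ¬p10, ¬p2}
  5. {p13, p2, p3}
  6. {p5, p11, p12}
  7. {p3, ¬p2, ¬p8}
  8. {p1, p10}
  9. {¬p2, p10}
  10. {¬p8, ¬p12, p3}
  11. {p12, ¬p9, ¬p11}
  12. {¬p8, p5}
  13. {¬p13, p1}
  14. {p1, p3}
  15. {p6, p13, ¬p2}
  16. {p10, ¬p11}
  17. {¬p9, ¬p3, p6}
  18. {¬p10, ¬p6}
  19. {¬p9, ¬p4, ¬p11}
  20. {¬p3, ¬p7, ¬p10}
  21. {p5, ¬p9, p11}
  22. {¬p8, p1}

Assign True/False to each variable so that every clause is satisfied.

p1=True, p2=False, p3=True, p4=False, p5=True, p6=False, p7=False, p8=True, p9=False, p10=True, p11=False, p12=False, p13=True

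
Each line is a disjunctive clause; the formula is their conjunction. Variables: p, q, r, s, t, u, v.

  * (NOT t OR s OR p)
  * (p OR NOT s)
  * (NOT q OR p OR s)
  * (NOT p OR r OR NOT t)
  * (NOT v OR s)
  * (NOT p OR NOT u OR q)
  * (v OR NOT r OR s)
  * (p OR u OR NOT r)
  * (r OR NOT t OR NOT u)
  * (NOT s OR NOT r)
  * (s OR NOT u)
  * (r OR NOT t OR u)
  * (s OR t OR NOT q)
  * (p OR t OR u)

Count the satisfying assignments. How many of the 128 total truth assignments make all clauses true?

7

The models are:
  p=1 q=0 r=0 s=0 t=0 u=0 v=0
  p=1 q=0 r=0 s=1 t=0 u=0 v=0
  p=1 q=0 r=0 s=1 t=0 u=0 v=1
  p=1 q=1 r=0 s=1 t=0 u=0 v=0
  p=1 q=1 r=0 s=1 t=0 u=0 v=1
  p=1 q=1 r=0 s=1 t=0 u=1 v=0
  p=1 q=1 r=0 s=1 t=0 u=1 v=1
That's 7 in total.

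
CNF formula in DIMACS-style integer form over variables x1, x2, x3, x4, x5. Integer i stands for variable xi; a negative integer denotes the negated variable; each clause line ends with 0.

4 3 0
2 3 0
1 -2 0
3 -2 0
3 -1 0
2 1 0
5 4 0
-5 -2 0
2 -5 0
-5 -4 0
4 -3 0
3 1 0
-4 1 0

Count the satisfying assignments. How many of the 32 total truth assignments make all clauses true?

2

The models are:
  x1=T x2=F x3=T x4=T x5=F
  x1=T x2=T x3=T x4=T x5=F
That's 2 in total.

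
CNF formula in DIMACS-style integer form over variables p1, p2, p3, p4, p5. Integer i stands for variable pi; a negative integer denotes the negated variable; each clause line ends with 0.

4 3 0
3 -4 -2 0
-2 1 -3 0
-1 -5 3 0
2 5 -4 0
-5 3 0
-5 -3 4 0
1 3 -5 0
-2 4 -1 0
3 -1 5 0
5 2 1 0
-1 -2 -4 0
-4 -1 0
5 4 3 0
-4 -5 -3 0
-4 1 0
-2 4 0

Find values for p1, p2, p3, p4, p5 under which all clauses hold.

Try p1 = True.
  then p4 is forced to False.
  then p3 is forced to True.
  then p5 is forced to False.
  then p2 is forced to False.

p1=True, p2=False, p3=True, p4=False, p5=False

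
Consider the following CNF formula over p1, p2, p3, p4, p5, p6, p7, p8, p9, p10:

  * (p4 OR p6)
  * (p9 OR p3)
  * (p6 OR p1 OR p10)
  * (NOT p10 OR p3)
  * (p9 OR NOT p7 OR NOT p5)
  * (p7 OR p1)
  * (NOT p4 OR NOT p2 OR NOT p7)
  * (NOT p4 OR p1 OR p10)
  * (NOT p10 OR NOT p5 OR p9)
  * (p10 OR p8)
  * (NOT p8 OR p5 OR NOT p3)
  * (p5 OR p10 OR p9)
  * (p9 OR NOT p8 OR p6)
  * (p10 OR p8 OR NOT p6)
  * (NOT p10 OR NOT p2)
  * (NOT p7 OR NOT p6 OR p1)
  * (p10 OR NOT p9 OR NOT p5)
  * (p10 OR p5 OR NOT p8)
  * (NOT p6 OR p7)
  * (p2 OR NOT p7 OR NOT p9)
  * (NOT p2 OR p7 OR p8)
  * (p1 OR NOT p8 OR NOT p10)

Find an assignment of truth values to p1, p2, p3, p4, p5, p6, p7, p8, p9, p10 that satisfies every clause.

p1=1, p2=0, p3=1, p4=1, p5=0, p6=1, p7=1, p8=0, p9=0, p10=1

Check each clause:
  1. (p4 OR p6) — p4 is true.
  2. (p3 OR p9) — p3 is true.
  3. (p1 OR p6 OR p10) — p1 is true.
  4. (NOT p10 OR p3) — p3 is true.
  5. (NOT p7 OR p9 OR NOT p5) — NOT p5 is true.
  6. (p1 OR p7) — p1 is true.
  7. (NOT p7 OR NOT p4 OR NOT p2) — NOT p2 is true.
  8. (p1 OR p10 OR NOT p4) — p1 is true.
  9. (NOT p5 OR NOT p10 OR p9) — NOT p5 is true.
  10. (p10 OR p8) — p10 is true.
  11. (p5 OR NOT p8 OR NOT p3) — NOT p8 is true.
  12. (p5 OR p9 OR p10) — p10 is true.
  13. (p9 OR p6 OR NOT p8) — NOT p8 is true.
  14. (p10 OR p8 OR NOT p6) — p10 is true.
  15. (NOT p10 OR NOT p2) — NOT p2 is true.
  16. (NOT p7 OR NOT p6 OR p1) — p1 is true.
  17. (NOT p5 OR NOT p9 OR p10) — p10 is true.
  18. (p5 OR p10 OR NOT p8) — NOT p8 is true.
  19. (p7 OR NOT p6) — p7 is true.
  20. (p2 OR NOT p9 OR NOT p7) — NOT p9 is true.
  21. (NOT p2 OR p7 OR p8) — NOT p2 is true.
  22. (p1 OR NOT p10 OR NOT p8) — NOT p8 is true.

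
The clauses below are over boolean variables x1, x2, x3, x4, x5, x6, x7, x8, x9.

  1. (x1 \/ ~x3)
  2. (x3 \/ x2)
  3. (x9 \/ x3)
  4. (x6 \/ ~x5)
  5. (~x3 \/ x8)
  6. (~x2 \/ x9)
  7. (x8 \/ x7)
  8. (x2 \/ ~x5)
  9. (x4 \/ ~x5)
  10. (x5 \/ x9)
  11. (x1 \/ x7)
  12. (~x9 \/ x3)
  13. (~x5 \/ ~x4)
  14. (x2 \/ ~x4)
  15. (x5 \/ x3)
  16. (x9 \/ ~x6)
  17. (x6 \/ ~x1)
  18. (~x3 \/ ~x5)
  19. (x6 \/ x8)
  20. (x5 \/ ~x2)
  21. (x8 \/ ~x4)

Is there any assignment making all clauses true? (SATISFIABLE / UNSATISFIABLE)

SATISFIABLE

x7 occurs only positively in the remaining clauses — set x7 = True.
x8 occurs only positively in the remaining clauses — set x8 = True.
Set x1 = True and propagate.
  then x6 is forced to True.
  then x9 is forced to True.
  then x3 is forced to True.
  then x5 is forced to False.
  then x2 is forced to False.
  then x4 is forced to False.
Every clause has at least one true literal under this assignment.
So x1 = T, x2 = F, x3 = T, x4 = F, x5 = F, x6 = T, x7 = T, x8 = T, x9 = T is a satisfying assignment.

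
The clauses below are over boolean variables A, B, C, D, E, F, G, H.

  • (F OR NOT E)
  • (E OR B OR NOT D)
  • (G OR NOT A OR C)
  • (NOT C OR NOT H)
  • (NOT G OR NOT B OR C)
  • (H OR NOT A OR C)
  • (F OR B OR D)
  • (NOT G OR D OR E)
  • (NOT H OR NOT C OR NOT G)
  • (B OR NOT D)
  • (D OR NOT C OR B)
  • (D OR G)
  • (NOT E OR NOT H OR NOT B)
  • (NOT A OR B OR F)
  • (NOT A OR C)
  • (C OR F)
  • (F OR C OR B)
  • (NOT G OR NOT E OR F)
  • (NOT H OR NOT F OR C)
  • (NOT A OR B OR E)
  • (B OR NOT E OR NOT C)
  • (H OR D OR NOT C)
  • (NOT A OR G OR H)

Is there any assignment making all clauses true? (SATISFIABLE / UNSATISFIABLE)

SATISFIABLE

A occurs only negated in the remaining clauses — set A = False.
Branch on B: take B = True.
Set C = False and propagate.
  then G is forced to False.
  then D is forced to True.
  then F is forced to True.
  then H is forced to False.
E is now unconstrained; take E = True.
Every clause has at least one true literal under this assignment.
So A=False  B=True  C=False  D=True  E=True  F=True  G=False  H=False is a satisfying assignment.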